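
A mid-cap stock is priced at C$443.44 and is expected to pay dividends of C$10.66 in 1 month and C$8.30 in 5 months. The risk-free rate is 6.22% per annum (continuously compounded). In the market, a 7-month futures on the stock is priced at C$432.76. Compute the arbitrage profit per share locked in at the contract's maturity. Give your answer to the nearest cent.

PV(dividends) I = 10.66·e^(−0.0622·1/12) + 8.30·e^(−0.0622·5/12) = 18.6925
Fair futures F* = (S − I)·e^(rT) = (443.44 − 18.6925)·e^0.036283 = 424.7475 × 1.036949 = 440.4415
Market C$432.76 < fair 440.4415: forward underpriced → reverse cash-and-carry (short the stock, invest proceeds at r, pay the dividends, go long the forward).
Profit at T = |F_mkt − F*| = |432.76 − 440.4415| = C$7.68 per share

C$7.68 per share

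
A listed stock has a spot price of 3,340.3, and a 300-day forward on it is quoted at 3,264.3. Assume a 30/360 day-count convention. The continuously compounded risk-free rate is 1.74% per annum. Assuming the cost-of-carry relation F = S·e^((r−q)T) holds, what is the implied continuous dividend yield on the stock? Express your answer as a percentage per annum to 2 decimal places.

From F = S·e^((r−q)T): (r − q) = ln(F/S)/T
ln(3264.3/3340.3) = ln(0.977248) = -0.023015
(r − q) = -0.023015 / (300/360) = -0.027618
q = r − ln(F/S)/T = 0.0174 + 0.027618 = 0.045018
q = 4.50%

4.50%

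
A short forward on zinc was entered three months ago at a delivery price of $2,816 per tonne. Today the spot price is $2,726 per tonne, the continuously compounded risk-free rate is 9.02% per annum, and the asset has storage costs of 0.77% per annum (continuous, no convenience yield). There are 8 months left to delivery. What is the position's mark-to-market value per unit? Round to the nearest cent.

-$88.37 per tonne

Current fair forward for the remaining 8 months: F = S·e^((r + u)·T), (r + u) = 0.0902 + 0.0077 = 0.0979
F = 2726 · e^(0.0979 × 8/12) = 2726 × 1.06744364 = 2909.8514
Value of long forward = (F − K)·e^(−rT) = (2909.8514 − 2816) · e^(−0.0902·8/12)
= 93.8514 × 0.94163897 = 88.37
Short position value = −(long value) = -$88.37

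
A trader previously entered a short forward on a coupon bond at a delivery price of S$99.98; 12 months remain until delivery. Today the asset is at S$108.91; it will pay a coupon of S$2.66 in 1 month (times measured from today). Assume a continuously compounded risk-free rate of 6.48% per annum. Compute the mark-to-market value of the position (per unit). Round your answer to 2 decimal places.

-S$12.56

PV(remaining coupons) I = 2.66·e^(−0.0648·1/12) = 2.6457
Current forward F = (S − I)·e^(rT) = (108.91 − 2.6457)·e^(0.0648·12/12) = 106.2643 × 1.066946 = 113.3783
Value (long) = (F − K)·e^(−rT) = (113.3783 − 99.98) × 0.937255 = 12.5576
Short position value = −(long value) = -S$12.56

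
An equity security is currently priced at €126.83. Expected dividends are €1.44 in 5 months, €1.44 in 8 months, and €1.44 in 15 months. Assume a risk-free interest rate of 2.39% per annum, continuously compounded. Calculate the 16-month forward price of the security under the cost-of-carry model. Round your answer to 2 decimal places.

€126.56

PV(dividends) I = 1.44·e^(−0.0239·5/12) + 1.44·e^(−0.0239·8/12) + 1.44·e^(−0.0239·15/12)
I = 1.4257 + 1.4172 + 1.3976 = 4.2405
F = (S − I)·e^(rT) = (126.83 − 4.2405) · e^(0.0239·16/12)
= 122.5895 · e^0.031867 = 122.5895 × 1.032380 = €126.56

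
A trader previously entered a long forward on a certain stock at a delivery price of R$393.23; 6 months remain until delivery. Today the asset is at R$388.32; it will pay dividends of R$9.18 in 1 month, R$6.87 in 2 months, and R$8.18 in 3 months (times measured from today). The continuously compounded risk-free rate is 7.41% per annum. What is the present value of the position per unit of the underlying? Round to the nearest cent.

-R$14.55

PV(remaining dividends) I = 9.18·e^(−0.0741·1/12) + 6.87·e^(−0.0741·2/12) + 8.18·e^(−0.0741·3/12) = 23.9390
Current forward F = (S − I)·e^(rT) = (388.32 − 23.9390)·e^(0.0741·6/12) = 364.3810 × 1.037745 = 378.1346
Value (long) = (F − K)·e^(−rT) = (378.1346 − 393.23) × 0.963628 = -14.5464
Value = -R$14.55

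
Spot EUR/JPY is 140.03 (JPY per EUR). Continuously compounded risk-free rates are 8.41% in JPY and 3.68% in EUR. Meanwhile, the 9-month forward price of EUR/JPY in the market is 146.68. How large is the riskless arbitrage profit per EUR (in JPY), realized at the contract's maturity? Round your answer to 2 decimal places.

1.59 per EUR (in JPY)

Fair forward: F* = S·e^(carry·T), with carry = (r_JPY − r_EUR) = 0.0841 − 0.0368 = 0.0473
F* = 140.03 · e^(0.0473 × 9/12) = 140.03 · e^0.035475 = 140.03 × 1.036112 = 145.0868
Market 146.68 > fair 145.0868: forward overpriced → cash-and-carry (buy spot, short the forward).
At maturity, profit = |F_mkt − F*| = |146.68 − 145.0868| = 1.59 per EUR (in JPY)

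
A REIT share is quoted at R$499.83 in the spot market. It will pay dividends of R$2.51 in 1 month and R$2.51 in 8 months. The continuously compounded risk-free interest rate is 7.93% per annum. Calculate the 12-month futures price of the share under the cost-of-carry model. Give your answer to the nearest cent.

PV(dividends) I = 2.51·e^(−0.0793·1/12) + 2.51·e^(−0.0793·8/12)
I = 2.4935 + 2.3808 = 4.8743
F = (S − I)·e^(rT) = (499.83 − 4.8743) · e^(0.0793·12/12)
= 494.9557 · e^0.079300 = 494.9557 × 1.082529 = R$535.80

R$535.80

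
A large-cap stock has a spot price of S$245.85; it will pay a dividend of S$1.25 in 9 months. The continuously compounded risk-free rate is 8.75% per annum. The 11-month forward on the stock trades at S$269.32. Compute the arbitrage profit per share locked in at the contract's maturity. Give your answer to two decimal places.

S$4.21 per share

PV(dividends) I = 1.25·e^(−0.0875·9/12) = 1.1706
Fair forward F* = (S − I)·e^(rT) = (245.85 − 1.1706)·e^0.080208 = 244.6794 × 1.083512 = 265.1131
Market S$269.32 > fair 265.1131: forward overpriced → cash-and-carry (borrow at r, buy the stock and collect the dividends, short the forward).
Profit at T = |F_mkt − F*| = |269.32 − 265.1131| = S$4.21 per share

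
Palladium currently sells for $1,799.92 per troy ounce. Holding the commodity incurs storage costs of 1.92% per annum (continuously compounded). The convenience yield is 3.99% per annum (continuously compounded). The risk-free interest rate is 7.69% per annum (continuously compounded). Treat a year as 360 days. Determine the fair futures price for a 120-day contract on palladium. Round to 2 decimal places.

$1,833.96 per troy ounce

Net carry = r + u − y = 0.0769 + 0.0192 − 0.0399 = 0.0562
F = S·e^((r+u−y)T) = 1799.92 · e^(0.0562 × 120/360) = 1799.92 · e^0.01873333
= 1799.92 × 1.01890990 = $1,833.96 per troy ounce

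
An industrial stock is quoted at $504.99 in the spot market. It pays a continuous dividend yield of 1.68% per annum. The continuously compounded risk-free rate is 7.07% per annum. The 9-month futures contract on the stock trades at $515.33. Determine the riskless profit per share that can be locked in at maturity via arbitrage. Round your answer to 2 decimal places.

$10.49 per share

Fair futures: F* = S·e^(carry·T), with carry = (r − q) = 0.0707 − 0.0168 = 0.0539
F* = 504.99 · e^(0.0539 × 9/12) = 504.99 · e^0.040425 = 504.99 × 1.041253 = $525.8224
Market $515.33 < fair $525.8224: forward underpriced → reverse cash-and-carry (short spot, go long the forward).
At maturity, profit = |F_mkt − F*| = |515.33 − 525.8224| = $10.49 per share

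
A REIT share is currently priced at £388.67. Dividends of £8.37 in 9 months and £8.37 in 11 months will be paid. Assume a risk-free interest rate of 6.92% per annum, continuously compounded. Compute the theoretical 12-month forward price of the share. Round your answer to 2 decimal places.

PV(dividends) I = 8.37·e^(−0.0692·9/12) + 8.37·e^(−0.0692·11/12)
I = 7.9467 + 7.8556 = 15.8023
F = (S − I)·e^(rT) = (388.67 − 15.8023) · e^(0.0692·12/12)
= 372.8677 · e^0.069200 = 372.8677 × 1.071651 = £399.58

£399.58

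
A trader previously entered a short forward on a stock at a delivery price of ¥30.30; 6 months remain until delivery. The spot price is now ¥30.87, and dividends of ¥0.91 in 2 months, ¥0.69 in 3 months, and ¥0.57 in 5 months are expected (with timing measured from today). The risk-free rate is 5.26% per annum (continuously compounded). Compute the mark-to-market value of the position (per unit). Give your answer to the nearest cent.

PV(remaining dividends) I = 0.91·e^(−0.0526·2/12) + 0.69·e^(−0.0526·3/12) + 0.57·e^(−0.0526·5/12) = 2.1407
Current forward F = (S − I)·e^(rT) = (30.87 − 2.1407)·e^(0.0526·6/12) = 28.7293 × 1.026649 = 29.4949
Value (long) = (F − K)·e^(−rT) = (29.4949 − 30.30) × 0.974043 = -0.7842
Short position value = −(long value) = ¥0.78

¥0.78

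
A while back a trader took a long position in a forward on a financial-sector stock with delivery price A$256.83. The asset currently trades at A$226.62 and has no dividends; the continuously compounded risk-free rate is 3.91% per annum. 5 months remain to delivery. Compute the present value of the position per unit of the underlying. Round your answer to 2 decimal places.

Current fair forward for the remaining 5 months: F = S·e^(r·T), r = 0.0391
F = 226.62 · e^(0.0391 × 5/12) = 226.62 × 1.016425 = 230.3422
Value of long forward = (F − K)·e^(−rT) = (230.3422 − 256.83) · e^(−0.0391·5/12)
= -26.4878 × 0.983840 = -26.06

-A$26.06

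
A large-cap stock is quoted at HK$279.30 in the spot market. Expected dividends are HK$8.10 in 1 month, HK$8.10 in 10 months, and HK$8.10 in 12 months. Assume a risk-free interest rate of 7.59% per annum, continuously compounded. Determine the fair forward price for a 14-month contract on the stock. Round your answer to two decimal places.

PV(dividends) I = 8.10·e^(−0.0759·1/12) + 8.10·e^(−0.0759·10/12) + 8.10·e^(−0.0759·12/12)
I = 8.0489 + 7.6035 + 7.5080 = 23.1604
F = (S − I)·e^(rT) = (279.30 − 23.1604) · e^(0.0759·14/12)
= 256.1396 · e^0.088550 = 256.1396 × 1.092589 = HK$279.86

HK$279.86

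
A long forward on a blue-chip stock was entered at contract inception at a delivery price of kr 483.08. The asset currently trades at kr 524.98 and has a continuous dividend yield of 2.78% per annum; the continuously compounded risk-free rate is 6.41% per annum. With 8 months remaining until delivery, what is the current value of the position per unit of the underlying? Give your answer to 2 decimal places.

Current fair forward for the remaining 8 months: F = S·e^((r − q)·T), (r − q) = 0.0641 − 0.0278 = 0.0363
F = 524.98 · e^(0.0363 × 8/12) = 524.98 × 1.024495 = 537.8394
Value of long forward = (F − K)·e^(−rT) = (537.8394 − 483.08) · e^(−0.0641·8/12)
= 54.7594 × 0.958167 = 52.47

kr 52.47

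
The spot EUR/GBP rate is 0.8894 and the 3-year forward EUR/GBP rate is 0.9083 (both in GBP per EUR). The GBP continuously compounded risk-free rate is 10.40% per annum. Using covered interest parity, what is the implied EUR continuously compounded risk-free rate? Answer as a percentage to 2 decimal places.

F = S·e^((r_GBP − r_EUR)T) ⇒ r_EUR = r_GBP − ln(F/S)/T
ln(0.9083/0.8894) = 0.021028; /(3) = 0.007009
r_EUR = 0.1040 − 0.007009 = 0.096991
r_EUR = 9.70%

9.70%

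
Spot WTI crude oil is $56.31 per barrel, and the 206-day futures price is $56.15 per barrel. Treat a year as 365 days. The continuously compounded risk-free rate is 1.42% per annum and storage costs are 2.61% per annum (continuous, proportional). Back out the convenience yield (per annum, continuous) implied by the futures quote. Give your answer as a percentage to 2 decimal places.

F = S·e^((r+u−y)T) ⇒ (r+u−y) = ln(F/S)/T
ln(56.15/56.31) = -0.002845; /T ⇒ -0.005041
y = r + u − ln(F/S)/T = 0.0142 + 0.0261 + 0.005041 = 0.045341
y = 4.53%

4.53%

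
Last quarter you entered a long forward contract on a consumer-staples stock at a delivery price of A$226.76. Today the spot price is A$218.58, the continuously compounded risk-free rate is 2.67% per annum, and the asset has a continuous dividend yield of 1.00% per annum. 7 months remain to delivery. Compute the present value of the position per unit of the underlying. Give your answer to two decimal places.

Current fair forward for the remaining 7 months: F = S·e^((r − q)·T), (r − q) = 0.0267 − 0.0100 = 0.0167
F = 218.58 · e^(0.0167 × 7/12) = 218.58 × 1.009789 = 220.7197
Value of long forward = (F − K)·e^(−rT) = (220.7197 − 226.76) · e^(−0.0267·7/12)
= -6.0403 × 0.984546 = -5.95

-A$5.95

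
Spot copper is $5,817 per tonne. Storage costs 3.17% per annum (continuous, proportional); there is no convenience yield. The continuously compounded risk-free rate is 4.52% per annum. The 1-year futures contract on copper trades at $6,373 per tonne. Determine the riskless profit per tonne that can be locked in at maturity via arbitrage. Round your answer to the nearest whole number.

$91 per tonne

Fair futures: F* = S·e^(carry·T), with carry = (r + u) = 0.0452 + 0.0317 = 0.0769
F* = 5817 · e^(0.0769 × 1) = 5817 · e^0.076900 = 5817 × 1.079934 = $6281.9761
Market $6373 > fair $6281.9761: forward overpriced → cash-and-carry (buy spot, short the forward).
At maturity, profit = |F_mkt − F*| = |6373 − 6281.9761| = $91 per tonne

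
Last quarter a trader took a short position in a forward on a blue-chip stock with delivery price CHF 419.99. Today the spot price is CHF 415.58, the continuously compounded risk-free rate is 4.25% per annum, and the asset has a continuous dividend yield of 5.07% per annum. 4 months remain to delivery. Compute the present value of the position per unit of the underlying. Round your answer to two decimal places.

Current fair forward for the remaining 4 months: F = S·e^((r − q)·T), (r − q) = 0.0425 − 0.0507 = -0.0082
F = 415.58 · e^(-0.0082 × 4/12) = 415.58 × 0.997270 = 414.4455
Value of long forward = (F − K)·e^(−rT) = (414.4455 − 419.99) · e^(−0.0425·4/12)
= -5.5445 × 0.985933 = -5.47
Short position value = −(long value) = CHF 5.47

CHF 5.47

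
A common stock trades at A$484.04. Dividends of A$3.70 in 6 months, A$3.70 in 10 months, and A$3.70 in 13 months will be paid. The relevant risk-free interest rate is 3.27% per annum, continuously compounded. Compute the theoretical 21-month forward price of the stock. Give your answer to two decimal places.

A$501.10

PV(dividends) I = 3.70·e^(−0.0327·6/12) + 3.70·e^(−0.0327·10/12) + 3.70·e^(−0.0327·13/12)
I = 3.6400 + 3.6005 + 3.5712 = 10.8117
F = (S − I)·e^(rT) = (484.04 − 10.8117) · e^(0.0327·21/12)
= 473.2283 · e^0.057225 = 473.2283 × 1.058894 = A$501.10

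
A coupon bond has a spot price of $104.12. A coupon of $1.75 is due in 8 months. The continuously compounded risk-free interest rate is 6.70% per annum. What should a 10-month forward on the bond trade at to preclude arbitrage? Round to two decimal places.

$108.33

PV(coupons) I = 1.75·e^(−0.0670·8/12)
I = 1.6736
F = (S − I)·e^(rT) = (104.12 − 1.6736) · e^(0.0670·10/12)
= 102.4464 · e^0.055833 = 102.4464 × 1.057421 = $108.33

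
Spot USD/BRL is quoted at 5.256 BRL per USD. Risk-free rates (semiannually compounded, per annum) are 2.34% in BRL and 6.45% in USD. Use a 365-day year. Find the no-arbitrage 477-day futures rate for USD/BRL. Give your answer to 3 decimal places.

By covered interest parity, F = S · (1+r_BRL/2)^(2T) / (1+r_USD/2)^(2T)
= 5.256 × 1.030870 / 1.086500 = 5.256 × 0.948799
F = 4.987 BRL per USD

4.987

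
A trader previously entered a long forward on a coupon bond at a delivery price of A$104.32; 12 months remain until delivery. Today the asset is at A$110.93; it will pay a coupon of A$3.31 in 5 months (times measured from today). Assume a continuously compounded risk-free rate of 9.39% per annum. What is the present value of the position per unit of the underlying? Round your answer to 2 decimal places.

A$12.78

PV(remaining coupons) I = 3.31·e^(−0.0939·5/12) = 3.1830
Current forward F = (S − I)·e^(rT) = (110.93 − 3.1830)·e^(0.0939·12/12) = 107.7470 × 1.098450 = 118.3547
Value (long) = (F − K)·e^(−rT) = (118.3547 − 104.32) × 0.910374 = 12.7768
Value = A$12.78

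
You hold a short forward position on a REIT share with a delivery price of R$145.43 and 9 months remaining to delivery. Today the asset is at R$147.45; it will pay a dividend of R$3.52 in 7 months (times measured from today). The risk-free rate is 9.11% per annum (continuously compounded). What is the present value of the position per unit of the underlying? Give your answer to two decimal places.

-R$8.29

PV(remaining dividends) I = 3.52·e^(−0.0911·7/12) = 3.3378
Current forward F = (S − I)·e^(rT) = (147.45 − 3.3378)·e^(0.0911·9/12) = 144.1122 × 1.070713 = 154.3028
Value (long) = (F − K)·e^(−rT) = (154.3028 − 145.43) × 0.933957 = 8.2868
Short position value = −(long value) = -R$8.29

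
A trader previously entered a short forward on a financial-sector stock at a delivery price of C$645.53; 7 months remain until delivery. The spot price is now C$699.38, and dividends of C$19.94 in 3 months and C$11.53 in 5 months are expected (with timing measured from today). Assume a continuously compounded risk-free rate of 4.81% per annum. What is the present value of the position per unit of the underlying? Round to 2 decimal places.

-C$40.71

PV(remaining dividends) I = 19.94·e^(−0.0481·3/12) + 11.53·e^(−0.0481·5/12) = 31.0029
Current forward F = (S − I)·e^(rT) = (699.38 − 31.0029)·e^(0.0481·7/12) = 668.3771 × 1.028456 = 687.3964
Value (long) = (F − K)·e^(−rT) = (687.3964 − 645.53) × 0.972332 = 40.7080
Short position value = −(long value) = -C$40.71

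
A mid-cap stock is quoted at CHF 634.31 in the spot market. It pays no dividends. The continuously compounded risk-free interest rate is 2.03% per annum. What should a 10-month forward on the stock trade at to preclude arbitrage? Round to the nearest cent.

CHF 645.13

F = S·e^(rT) = 634.31 · e^(0.0203 × 10/12)
= 634.31 · e^0.016917 = 634.31 × 1.017061
F = CHF 645.13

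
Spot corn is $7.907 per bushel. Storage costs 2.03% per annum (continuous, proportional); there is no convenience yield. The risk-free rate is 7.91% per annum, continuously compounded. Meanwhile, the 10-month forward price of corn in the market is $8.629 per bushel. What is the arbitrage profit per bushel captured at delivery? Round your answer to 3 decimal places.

$0.039 per bushel

Fair forward: F* = S·e^(carry·T), with carry = (r + u) = 0.0791 + 0.0203 = 0.0994
F* = 7.907 · e^(0.0994 × 10/12) = 7.907 · e^0.082833 = 7.907 × 1.086360 = $8.5898
Market $8.629 > fair $8.5898: forward overpriced → cash-and-carry (buy spot, short the forward).
At maturity, profit = |F_mkt − F*| = |8.629 − 8.5898| = $0.039 per bushel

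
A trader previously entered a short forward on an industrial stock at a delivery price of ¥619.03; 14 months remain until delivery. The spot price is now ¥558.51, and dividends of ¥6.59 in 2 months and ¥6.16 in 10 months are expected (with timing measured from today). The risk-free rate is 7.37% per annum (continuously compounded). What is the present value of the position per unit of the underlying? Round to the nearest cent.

¥21.82

PV(remaining dividends) I = 6.59·e^(−0.0737·2/12) + 6.16·e^(−0.0737·10/12) = 12.3026
Current forward F = (S − I)·e^(rT) = (558.51 − 12.3026)·e^(0.0737·14/12) = 546.2074 × 1.089788 = 595.2503
Value (long) = (F − K)·e^(−rT) = (595.2503 − 619.03) × 0.917610 = -21.8205
Short position value = −(long value) = ¥21.82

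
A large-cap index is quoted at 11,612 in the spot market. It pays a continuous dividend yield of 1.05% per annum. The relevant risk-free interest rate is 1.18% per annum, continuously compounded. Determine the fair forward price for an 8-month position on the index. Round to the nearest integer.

F = S·e^((r − q)T) = 11612 · e^((0.0118 − 0.0105) × 8/12)
= 11612 · e^0.000867 = 11612 × 1.000867
F = 11,622

11,622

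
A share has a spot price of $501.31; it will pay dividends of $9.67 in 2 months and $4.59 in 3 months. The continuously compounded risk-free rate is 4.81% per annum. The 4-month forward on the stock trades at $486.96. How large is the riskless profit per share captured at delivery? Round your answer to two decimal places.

PV(dividends) I = 9.67·e^(−0.0481·2/12) + 4.59·e^(−0.0481·3/12) = 14.1279
Fair forward F* = (S − I)·e^(rT) = (501.31 − 14.1279)·e^0.016033 = 487.1821 × 1.016162 = 495.0559
Market $486.96 < fair 495.0559: forward underpriced → reverse cash-and-carry (short the stock, invest proceeds at r, pay the dividends, go long the forward).
Profit at T = |F_mkt − F*| = |486.96 − 495.0559| = $8.10 per share

$8.10 per share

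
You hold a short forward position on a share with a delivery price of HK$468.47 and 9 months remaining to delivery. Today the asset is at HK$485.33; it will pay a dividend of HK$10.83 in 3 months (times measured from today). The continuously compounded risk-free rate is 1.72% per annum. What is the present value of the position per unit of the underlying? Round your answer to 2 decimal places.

-HK$12.08

PV(remaining dividends) I = 10.83·e^(−0.0172·3/12) = 10.7835
Current forward F = (S − I)·e^(rT) = (485.33 − 10.7835)·e^(0.0172·9/12) = 474.5465 × 1.012984 = 480.7080
Value (long) = (F − K)·e^(−rT) = (480.7080 − 468.47) × 0.987183 = 12.0811
Short position value = −(long value) = -HK$12.08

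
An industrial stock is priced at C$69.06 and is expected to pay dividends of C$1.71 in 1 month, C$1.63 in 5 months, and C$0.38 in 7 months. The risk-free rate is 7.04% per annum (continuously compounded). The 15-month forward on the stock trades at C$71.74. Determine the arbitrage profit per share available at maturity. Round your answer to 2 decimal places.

PV(dividends) I = 1.71·e^(−0.0704·1/12) + 1.63·e^(−0.0704·5/12) + 0.38·e^(−0.0704·7/12) = 3.6476
Fair forward F* = (S − I)·e^(rT) = (69.06 − 3.6476)·e^0.088000 = 65.4124 × 1.091988 = 71.4296
Market C$71.74 > fair 71.4296: forward overpriced → cash-and-carry (borrow at r, buy the stock and collect the dividends, short the forward).
Profit at T = |F_mkt − F*| = |71.74 − 71.4296| = C$0.31 per share

C$0.31 per share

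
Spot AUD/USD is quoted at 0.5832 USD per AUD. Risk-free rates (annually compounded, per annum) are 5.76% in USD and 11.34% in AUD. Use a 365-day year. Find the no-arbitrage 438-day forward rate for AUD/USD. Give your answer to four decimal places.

0.5483

By covered interest parity, F = S · (1+r_USD)^T / (1+r_AUD)^T
= 0.5832 × 1.069512 / 1.137579 = 0.5832 × 0.940165
F = 0.5483 USD per AUD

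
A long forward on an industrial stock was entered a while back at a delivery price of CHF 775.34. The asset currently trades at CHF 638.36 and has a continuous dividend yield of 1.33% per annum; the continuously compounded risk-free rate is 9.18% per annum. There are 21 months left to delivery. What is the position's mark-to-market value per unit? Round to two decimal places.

Current fair forward for the remaining 21 months: F = S·e^((r − q)·T), (r − q) = 0.0918 − 0.0133 = 0.0785
F = 638.36 · e^(0.0785 × 21/12) = 638.36 × 1.147258 = 732.3636
Value of long forward = (F − K)·e^(−rT) = (732.3636 − 775.34) · e^(−0.0918·21/12)
= -42.9764 × 0.851590 = -36.60

-CHF 36.60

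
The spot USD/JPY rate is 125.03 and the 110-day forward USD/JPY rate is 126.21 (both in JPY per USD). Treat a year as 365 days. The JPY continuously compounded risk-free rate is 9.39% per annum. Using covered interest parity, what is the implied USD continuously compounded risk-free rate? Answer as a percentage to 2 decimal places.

F = S·e^((r_JPY − r_USD)T) ⇒ r_USD = r_JPY − ln(F/S)/T
ln(126.21/125.03) = 0.009393; /(110/365) = 0.031168
r_USD = 0.0939 − 0.031168 = 0.062732
r_USD = 6.27%

6.27%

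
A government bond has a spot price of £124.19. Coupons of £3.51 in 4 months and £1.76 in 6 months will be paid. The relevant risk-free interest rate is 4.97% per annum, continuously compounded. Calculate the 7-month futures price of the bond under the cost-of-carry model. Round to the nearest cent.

£122.52

PV(coupons) I = 3.51·e^(−0.0497·4/12) + 1.76·e^(−0.0497·6/12)
I = 3.4523 + 1.7168 = 5.1691
F = (S − I)·e^(rT) = (124.19 − 5.1691) · e^(0.0497·7/12)
= 119.0209 · e^0.028992 = 119.0209 × 1.029416 = £122.52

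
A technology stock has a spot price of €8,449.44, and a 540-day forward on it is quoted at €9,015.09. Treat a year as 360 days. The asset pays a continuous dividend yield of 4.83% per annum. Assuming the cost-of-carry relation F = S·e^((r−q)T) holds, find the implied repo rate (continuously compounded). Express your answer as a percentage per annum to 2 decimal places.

From F = S·e^((r−q)T): (r − q) = ln(F/S)/T
ln(9015.09/8449.44) = ln(1.066945) = 0.064799
(r − q) = 0.064799 / (540/360) = 0.043199
r = ln(F/S)/T + q = 0.043199 + 0.0483 = 0.091499
r = 9.15%

9.15%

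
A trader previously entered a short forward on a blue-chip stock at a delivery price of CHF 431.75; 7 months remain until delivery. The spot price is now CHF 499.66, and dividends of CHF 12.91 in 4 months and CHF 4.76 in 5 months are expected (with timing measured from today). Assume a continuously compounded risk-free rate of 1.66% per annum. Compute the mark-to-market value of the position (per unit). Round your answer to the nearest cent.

PV(remaining dividends) I = 12.91·e^(−0.0166·4/12) + 4.76·e^(−0.0166·5/12) = 17.5660
Current forward F = (S − I)·e^(rT) = (499.66 − 17.5660)·e^(0.0166·7/12) = 482.0940 × 1.009730 = 486.7848
Value (long) = (F − K)·e^(−rT) = (486.7848 − 431.75) × 0.990363 = 54.5044
Short position value = −(long value) = -CHF 54.50

-CHF 54.50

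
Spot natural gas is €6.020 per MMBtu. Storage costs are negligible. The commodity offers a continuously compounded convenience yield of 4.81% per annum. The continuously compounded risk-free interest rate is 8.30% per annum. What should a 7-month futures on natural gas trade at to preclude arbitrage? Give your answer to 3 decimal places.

Net carry = r + u − y = 0.0830 + 0.0000 − 0.0481 = 0.0349
F = S·e^((r+u−y)T) = 6.020 · e^(0.0349 × 7/12) = 6.020 · e^0.020358
= 6.020 × 1.020567 = €6.144 per MMBtu

€6.144 per MMBtu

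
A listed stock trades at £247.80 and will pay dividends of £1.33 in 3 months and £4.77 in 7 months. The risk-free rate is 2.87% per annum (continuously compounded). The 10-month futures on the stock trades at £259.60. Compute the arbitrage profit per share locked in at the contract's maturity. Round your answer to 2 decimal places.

£11.96 per share

PV(dividends) I = 1.33·e^(−0.0287·3/12) + 4.77·e^(−0.0287·7/12) = 6.0113
Fair futures F* = (S − I)·e^(rT) = (247.80 − 6.0113)·e^0.023917 = 241.7887 × 1.024205 = 247.6412
Market £259.60 > fair 247.6412: forward overpriced → cash-and-carry (borrow at r, buy the stock and collect the dividends, short the forward).
Profit at T = |F_mkt − F*| = |259.60 − 247.6412| = £11.96 per share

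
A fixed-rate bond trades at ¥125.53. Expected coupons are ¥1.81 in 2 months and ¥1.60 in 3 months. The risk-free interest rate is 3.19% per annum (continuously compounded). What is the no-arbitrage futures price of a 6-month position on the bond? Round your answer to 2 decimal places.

PV(coupons) I = 1.81·e^(−0.0319·2/12) + 1.60·e^(−0.0319·3/12)
I = 1.8004 + 1.5873 = 3.3877
F = (S − I)·e^(rT) = (125.53 − 3.3877) · e^(0.0319·6/12)
= 122.1423 · e^0.015950 = 122.1423 × 1.016078 = ¥124.11

¥124.11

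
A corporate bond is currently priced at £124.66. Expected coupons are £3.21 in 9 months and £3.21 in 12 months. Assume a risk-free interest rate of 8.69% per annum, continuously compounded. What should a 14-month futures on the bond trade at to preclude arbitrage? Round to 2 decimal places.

PV(coupons) I = 3.21·e^(−0.0869·9/12) + 3.21·e^(−0.0869·12/12)
I = 3.0075 + 2.9428 = 5.9503
F = (S − I)·e^(rT) = (124.66 − 5.9503) · e^(0.0869·14/12)
= 118.7097 · e^0.101383 = 118.7097 × 1.106700 = £131.38

£131.38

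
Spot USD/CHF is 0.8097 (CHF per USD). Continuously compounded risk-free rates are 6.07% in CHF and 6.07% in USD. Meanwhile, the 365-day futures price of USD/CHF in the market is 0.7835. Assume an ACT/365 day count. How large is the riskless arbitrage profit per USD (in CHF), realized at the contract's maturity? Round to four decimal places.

Fair futures: F* = S·e^(carry·T), with carry = (r_CHF − r_USD) = 0.0607 − 0.0607 = 0.0000
F* = 0.8097 · e^(0.0000 × 365/365) = 0.8097 · e^0.000000 = 0.8097 × 1.000000 = 0.8097
Market 0.7835 < fair 0.8097: forward underpriced → reverse cash-and-carry (short spot, go long the forward).
At maturity, profit = |F_mkt − F*| = |0.7835 − 0.8097| = 0.0262 per USD (in CHF)

0.0262 per USD (in CHF)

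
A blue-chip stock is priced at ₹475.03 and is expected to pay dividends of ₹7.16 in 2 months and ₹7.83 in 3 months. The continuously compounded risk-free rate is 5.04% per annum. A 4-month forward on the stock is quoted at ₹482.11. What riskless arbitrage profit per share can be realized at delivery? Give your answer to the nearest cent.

₹14.12 per share

PV(dividends) I = 7.16·e^(−0.0504·2/12) + 7.83·e^(−0.0504·3/12) = 14.8321
Fair forward F* = (S − I)·e^(rT) = (475.03 − 14.8321)·e^0.016800 = 460.1979 × 1.016942 = 467.9946
Market ₹482.11 > fair 467.9946: forward overpriced → cash-and-carry (borrow at r, buy the stock and collect the dividends, short the forward).
Profit at T = |F_mkt − F*| = |482.11 − 467.9946| = ₹14.12 per share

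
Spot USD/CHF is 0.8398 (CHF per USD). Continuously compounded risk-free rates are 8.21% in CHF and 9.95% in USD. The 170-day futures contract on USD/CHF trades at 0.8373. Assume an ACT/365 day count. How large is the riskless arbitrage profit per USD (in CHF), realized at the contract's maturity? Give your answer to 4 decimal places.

Fair futures: F* = S·e^(carry·T), with carry = (r_CHF − r_USD) = 0.0821 − 0.0995 = -0.0174
F* = 0.8398 · e^(-0.0174 × 170/365) = 0.8398 · e^-0.008104 = 0.8398 × 0.991929 = 0.8330
Market 0.8373 > fair 0.8330: forward overpriced → cash-and-carry (buy spot, short the forward).
At maturity, profit = |F_mkt − F*| = |0.8373 − 0.8330| = 0.0043 per USD (in CHF)

0.0043 per USD (in CHF)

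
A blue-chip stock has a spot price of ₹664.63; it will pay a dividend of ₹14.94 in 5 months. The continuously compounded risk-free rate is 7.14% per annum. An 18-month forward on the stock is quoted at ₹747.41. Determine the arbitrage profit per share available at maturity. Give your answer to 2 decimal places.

PV(dividends) I = 14.94·e^(−0.0714·5/12) = 14.5021
Fair forward F* = (S − I)·e^(rT) = (664.63 − 14.5021)·e^0.107100 = 650.1279 × 1.113046 = 723.6223
Market ₹747.41 > fair 723.6223: forward overpriced → cash-and-carry (borrow at r, buy the stock and collect the dividends, short the forward).
Profit at T = |F_mkt − F*| = |747.41 − 723.6223| = ₹23.79 per share

₹23.79 per share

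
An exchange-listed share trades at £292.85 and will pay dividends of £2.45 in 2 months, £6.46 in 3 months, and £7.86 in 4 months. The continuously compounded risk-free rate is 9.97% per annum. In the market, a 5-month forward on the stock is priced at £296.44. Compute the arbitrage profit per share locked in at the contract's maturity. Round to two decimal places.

£8.17 per share

PV(dividends) I = 2.45·e^(−0.0997·2/12) + 6.46·e^(−0.0997·3/12) + 7.86·e^(−0.0997·4/12) = 16.3137
Fair forward F* = (S − I)·e^(rT) = (292.85 − 16.3137)·e^0.041542 = 276.5363 × 1.042417 = 288.2661
Market £296.44 > fair 288.2661: forward overpriced → cash-and-carry (borrow at r, buy the stock and collect the dividends, short the forward).
Profit at T = |F_mkt − F*| = |296.44 − 288.2661| = £8.17 per share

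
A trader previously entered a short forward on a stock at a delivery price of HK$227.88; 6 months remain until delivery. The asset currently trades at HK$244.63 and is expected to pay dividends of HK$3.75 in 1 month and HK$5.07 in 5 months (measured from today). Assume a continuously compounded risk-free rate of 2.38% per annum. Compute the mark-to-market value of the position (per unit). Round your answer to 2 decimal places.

PV(remaining dividends) I = 3.75·e^(−0.0238·1/12) + 5.07·e^(−0.0238·5/12) = 8.7625
Current forward F = (S − I)·e^(rT) = (244.63 − 8.7625)·e^(0.0238·6/12) = 235.8675 × 1.011971 = 238.6911
Value (long) = (F − K)·e^(−rT) = (238.6911 − 227.88) × 0.988171 = 10.6832
Short position value = −(long value) = -HK$10.68

-HK$10.68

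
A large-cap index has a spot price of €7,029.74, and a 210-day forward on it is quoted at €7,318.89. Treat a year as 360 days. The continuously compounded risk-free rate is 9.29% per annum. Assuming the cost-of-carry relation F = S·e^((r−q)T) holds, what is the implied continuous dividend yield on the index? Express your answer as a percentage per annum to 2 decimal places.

2.38%

From F = S·e^((r−q)T): (r − q) = ln(F/S)/T
ln(7318.89/7029.74) = ln(1.041132) = 0.040309
(r − q) = 0.040309 / (210/360) = 0.069101
q = r − ln(F/S)/T = 0.0929 − 0.069101 = 0.023799
q = 2.38%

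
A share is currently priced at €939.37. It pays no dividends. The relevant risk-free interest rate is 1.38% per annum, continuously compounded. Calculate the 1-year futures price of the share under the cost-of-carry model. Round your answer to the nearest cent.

€952.42

F = S·e^(rT) = 939.37 · e^(0.0138 × 1)
= 939.37 · e^0.013800 = 939.37 × 1.013896
F = €952.42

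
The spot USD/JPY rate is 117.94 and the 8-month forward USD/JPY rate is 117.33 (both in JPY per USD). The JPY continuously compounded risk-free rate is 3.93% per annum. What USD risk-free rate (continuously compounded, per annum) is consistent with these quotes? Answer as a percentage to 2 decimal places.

F = S·e^((r_JPY − r_USD)T) ⇒ r_USD = r_JPY − ln(F/S)/T
ln(117.33/117.94) = -0.005186; /(8/12) = -0.007779
r_USD = 0.0393 + 0.007779 = 0.047079
r_USD = 4.71%

4.71%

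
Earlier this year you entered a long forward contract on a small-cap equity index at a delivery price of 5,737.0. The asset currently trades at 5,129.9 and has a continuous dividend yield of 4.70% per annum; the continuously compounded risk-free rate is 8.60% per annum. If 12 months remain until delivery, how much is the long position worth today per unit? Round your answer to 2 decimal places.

Current fair forward for the remaining 12 months: F = S·e^((r − q)·T), (r − q) = 0.0860 − 0.0470 = 0.0390
F = 5129.9 · e^(0.0390 × 12/12) = 5129.9 × 1.03977048 = 5333.9186
Value of long forward = (F − K)·e^(−rT) = (5333.9186 − 5737.0) · e^(−0.0860·12/12)
= -403.0814 × 0.91759423 = -369.87

-369.87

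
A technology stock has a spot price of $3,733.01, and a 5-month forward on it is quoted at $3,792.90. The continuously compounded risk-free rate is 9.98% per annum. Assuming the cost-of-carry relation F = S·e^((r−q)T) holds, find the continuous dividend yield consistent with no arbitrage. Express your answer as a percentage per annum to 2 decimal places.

6.16%

From F = S·e^((r−q)T): (r − q) = ln(F/S)/T
ln(3792.90/3733.01) = ln(1.016043) = 0.015916
(r − q) = 0.015916 / (5/12) = 0.038198
q = r − ln(F/S)/T = 0.0998 − 0.038198 = 0.061602
q = 6.16%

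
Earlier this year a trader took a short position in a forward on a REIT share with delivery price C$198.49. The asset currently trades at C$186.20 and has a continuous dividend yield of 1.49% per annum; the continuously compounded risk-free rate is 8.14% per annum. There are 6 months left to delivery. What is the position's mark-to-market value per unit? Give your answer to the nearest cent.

C$5.76

Current fair forward for the remaining 6 months: F = S·e^((r − q)·T), (r − q) = 0.0814 − 0.0149 = 0.0665
F = 186.20 · e^(0.0665 × 6/12) = 186.20 × 1.033809 = 192.4952
Value of long forward = (F − K)·e^(−rT) = (192.4952 − 198.49) · e^(−0.0814·6/12)
= -5.9948 × 0.960117 = -5.76
Short position value = −(long value) = C$5.76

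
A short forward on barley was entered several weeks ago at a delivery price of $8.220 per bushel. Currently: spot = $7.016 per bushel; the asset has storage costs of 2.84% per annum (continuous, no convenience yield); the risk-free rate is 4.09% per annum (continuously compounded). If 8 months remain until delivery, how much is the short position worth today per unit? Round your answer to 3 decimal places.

Current fair forward for the remaining 8 months: F = S·e^((r + u)·T), (r + u) = 0.0409 + 0.0284 = 0.0693
F = 7.016 · e^(0.0693 × 8/12) = 7.016 × 1.047284 = 7.3477
Value of long forward = (F − K)·e^(−rT) = (7.3477 − 8.220) · e^(−0.0409·8/12)
= -0.8723 × 0.973102 = -0.849
Short position value = −(long value) = $0.849

$0.849 per bushel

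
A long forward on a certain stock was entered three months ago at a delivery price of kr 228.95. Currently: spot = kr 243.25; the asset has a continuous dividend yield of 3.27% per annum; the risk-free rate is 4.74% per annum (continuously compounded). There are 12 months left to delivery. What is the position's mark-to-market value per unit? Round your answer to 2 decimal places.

Current fair forward for the remaining 12 months: F = S·e^((r − q)·T), (r − q) = 0.0474 − 0.0327 = 0.0147
F = 243.25 · e^(0.0147 × 12/12) = 243.25 × 1.014809 = 246.8523
Value of long forward = (F − K)·e^(−rT) = (246.8523 − 228.95) · e^(−0.0474·12/12)
= 17.9023 × 0.953706 = 17.07

kr 17.07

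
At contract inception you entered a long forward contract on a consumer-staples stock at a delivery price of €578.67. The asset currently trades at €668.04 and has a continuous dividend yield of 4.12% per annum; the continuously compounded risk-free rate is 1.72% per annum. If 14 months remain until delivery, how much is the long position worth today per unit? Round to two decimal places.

Current fair forward for the remaining 14 months: F = S·e^((r − q)·T), (r − q) = 0.0172 − 0.0412 = -0.0240
F = 668.04 · e^(-0.0240 × 14/12) = 668.04 × 0.972388 = 649.5941
Value of long forward = (F − K)·e^(−rT) = (649.5941 − 578.67) · e^(−0.0172·14/12)
= 70.9241 × 0.980133 = 69.52

€69.52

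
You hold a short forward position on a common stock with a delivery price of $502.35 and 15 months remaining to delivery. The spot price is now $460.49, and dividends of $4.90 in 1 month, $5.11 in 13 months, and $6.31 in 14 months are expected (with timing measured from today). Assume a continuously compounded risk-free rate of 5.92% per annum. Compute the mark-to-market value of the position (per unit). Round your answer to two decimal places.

PV(remaining dividends) I = 4.90·e^(−0.0592·1/12) + 5.11·e^(−0.0592·13/12) + 6.31·e^(−0.0592·14/12) = 15.5574
Current forward F = (S − I)·e^(rT) = (460.49 − 15.5574)·e^(0.0592·15/12) = 444.9326 × 1.076807 = 479.1065
Value (long) = (F − K)·e^(−rT) = (479.1065 − 502.35) × 0.928672 = -21.5856
Short position value = −(long value) = $21.59

$21.59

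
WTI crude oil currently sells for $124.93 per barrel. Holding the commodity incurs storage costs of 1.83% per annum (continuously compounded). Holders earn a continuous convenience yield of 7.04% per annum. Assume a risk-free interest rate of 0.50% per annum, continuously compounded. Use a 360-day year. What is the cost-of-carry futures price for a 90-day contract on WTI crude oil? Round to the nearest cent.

$123.47 per barrel

Net carry = r + u − y = 0.0050 + 0.0183 − 0.0704 = -0.0471
F = S·e^((r+u−y)T) = 124.93 · e^(-0.0471 × 90/360) = 124.93 · e^-0.011775
= 124.93 × 0.988294 = $123.47 per barrel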